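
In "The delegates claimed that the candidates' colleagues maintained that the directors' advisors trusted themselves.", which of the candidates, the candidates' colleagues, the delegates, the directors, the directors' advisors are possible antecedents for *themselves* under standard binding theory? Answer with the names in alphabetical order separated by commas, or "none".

the directors' advisors

*themselves* is a reflexive; Principle A requires it to be bound within its binding domain — the clause headed by 'trusted'.
— the candidates: possessor inside the subject DP of the clause headed by 'maintained'; does not c-command the reflexive — cannot bind it (Principle A).
— the candidates' colleagues: subject of the clause headed by 'maintained'; c-commands the reflexive but lies outside its binding domain — cannot bind it (Principle A).
— the delegates: subject of the matrix clause; c-commands the reflexive but lies outside its binding domain — cannot bind it (Principle A).
— the directors: possessor inside the subject DP of the clause headed by 'trusted'; does not c-command the reflexive — cannot bind it (Principle A).
— the directors' advisors: subject of the clause headed by 'trusted'; c-commands the reflexive within its binding domain — allowed (Principle A).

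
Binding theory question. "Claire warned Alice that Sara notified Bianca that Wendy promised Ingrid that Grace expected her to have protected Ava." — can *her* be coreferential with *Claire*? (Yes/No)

*her* is a pronoun; Principle B requires it to be free in its binding domain — the clause headed by 'expected'.
— Claire: subject of the matrix clause; c-commands the pronoun but lies outside its binding domain — allowed.

Yes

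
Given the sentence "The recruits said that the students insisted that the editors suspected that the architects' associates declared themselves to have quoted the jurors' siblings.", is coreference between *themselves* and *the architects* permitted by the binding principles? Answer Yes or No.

No

*themselves* is a reflexive; Principle A requires it to be bound within its binding domain — the clause headed by 'declared'.
— the architects: possessor inside the subject DP of the clause headed by 'declared'; does not c-command the reflexive — cannot bind it (Principle A).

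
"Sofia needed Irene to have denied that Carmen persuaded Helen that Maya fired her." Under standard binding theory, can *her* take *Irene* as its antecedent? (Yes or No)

*her* is a pronoun; Principle B requires it to be free in its binding domain — the clause headed by 'fired'.
— Irene: subject of the clause headed by 'denied'; c-commands the pronoun but lies outside its binding domain — allowed.

Yes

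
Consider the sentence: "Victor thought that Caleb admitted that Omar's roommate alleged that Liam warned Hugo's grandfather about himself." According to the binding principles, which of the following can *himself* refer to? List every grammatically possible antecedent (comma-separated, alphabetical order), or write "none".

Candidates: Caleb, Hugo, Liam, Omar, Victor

*himself* is a reflexive; Principle A requires it to be bound within its binding domain — the clause headed by 'warned'.
— Caleb: subject of the clause headed by 'admitted'; c-commands the reflexive but lies outside its binding domain — cannot bind it (Principle A).
— Hugo: possessor inside the object DP of the clause headed by 'warned'; does not c-command the reflexive — cannot bind it (Principle A).
— Liam: subject of the clause headed by 'warned'; c-commands the reflexive within its binding domain — allowed (Principle A).
— Omar: possessor inside the subject DP of the clause headed by 'alleged'; does not c-command the reflexive — cannot bind it (Principle A).
— Victor: subject of the matrix clause; c-commands the reflexive but lies outside its binding domain — cannot bind it (Principle A).

Liam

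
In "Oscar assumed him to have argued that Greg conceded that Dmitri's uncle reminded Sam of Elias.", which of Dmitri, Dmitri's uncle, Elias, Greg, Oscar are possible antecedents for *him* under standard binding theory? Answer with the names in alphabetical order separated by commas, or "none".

none

*him* is a pronoun; Principle B requires it to be free in its binding domain — the matrix clause.
— Dmitri: possessor inside the subject DP of the clause headed by 'reminded'; is c-commanded by the pronoun; coreference would bind this R-expression — blocked (Principle C).
— Dmitri's uncle: subject of the clause headed by 'reminded'; is c-commanded by the pronoun; coreference would bind this R-expression — blocked (Principle C).
— Elias: second object of the clause headed by 'reminded'; is c-commanded by the pronoun; coreference would bind this R-expression — blocked (Principle C).
— Greg: subject of the clause headed by 'conceded'; is c-commanded by the pronoun; coreference would bind this R-expression — blocked (Principle C).
— Oscar: subject of the matrix clause; c-commands the pronoun within its binding domain — blocked (Principle B).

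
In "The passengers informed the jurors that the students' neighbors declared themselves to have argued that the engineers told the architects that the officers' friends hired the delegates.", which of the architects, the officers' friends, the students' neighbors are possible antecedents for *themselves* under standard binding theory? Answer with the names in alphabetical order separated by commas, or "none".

the students' neighbors

*themselves* is a reflexive; Principle A requires it to be bound within its binding domain — the clause headed by 'declared'.
— the architects: object of the clause headed by 'told'; does not c-command the reflexive — cannot bind it (Principle A).
— the officers' friends: subject of the clause headed by 'hired'; does not c-command the reflexive — cannot bind it (Principle A).
— the students' neighbors: subject of the clause headed by 'declared'; c-commands the reflexive within its binding domain — allowed (Principle A).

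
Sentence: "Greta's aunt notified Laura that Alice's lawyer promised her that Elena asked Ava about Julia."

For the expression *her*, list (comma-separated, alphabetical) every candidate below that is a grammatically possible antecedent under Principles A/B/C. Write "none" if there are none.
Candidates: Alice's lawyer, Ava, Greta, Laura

Greta, Laura

*her* is a pronoun; Principle B requires it to be free in its binding domain — the clause headed by 'promised'.
— Alice's lawyer: subject of the clause headed by 'promised'; c-commands the pronoun within its binding domain — blocked (Principle B).
— Ava: object of the clause headed by 'asked'; is c-commanded by the pronoun; coreference would bind this R-expression — blocked (Principle C).
— Greta: possessor inside the subject DP of the matrix clause; does not c-command the pronoun — Principle B does not apply; allowed.
— Laura: object of the matrix clause; c-commands the pronoun but lies outside its binding domain — allowed.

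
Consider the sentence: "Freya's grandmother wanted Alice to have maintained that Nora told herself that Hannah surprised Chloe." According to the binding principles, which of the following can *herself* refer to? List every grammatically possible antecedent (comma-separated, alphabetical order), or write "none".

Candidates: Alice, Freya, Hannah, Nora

*herself* is a reflexive; Principle A requires it to be bound within its binding domain — the clause headed by 'told'.
— Alice: subject of the clause headed by 'maintained'; c-commands the reflexive but lies outside its binding domain — cannot bind it (Principle A).
— Freya: possessor inside the subject DP of the matrix clause; does not c-command the reflexive — cannot bind it (Principle A).
— Hannah: subject of the clause headed by 'surprised'; does not c-command the reflexive — cannot bind it (Principle A).
— Nora: subject of the clause headed by 'told'; c-commands the reflexive within its binding domain — allowed (Principle A).

Nora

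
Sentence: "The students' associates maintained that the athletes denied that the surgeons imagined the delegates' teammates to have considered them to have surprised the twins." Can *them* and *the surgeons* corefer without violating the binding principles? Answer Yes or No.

Yes

*the surgeons* is an R-expression; Principle C requires it to be free (not bound by any c-commanding expression).
— them: subject of the clause headed by 'surprised'; the pronoun does not c-command the R-expression — coreference allowed.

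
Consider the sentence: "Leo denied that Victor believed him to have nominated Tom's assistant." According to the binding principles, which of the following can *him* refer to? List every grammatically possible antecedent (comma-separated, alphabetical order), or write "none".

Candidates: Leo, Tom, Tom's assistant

Leo

*him* is a pronoun; Principle B requires it to be free in its binding domain — the clause headed by 'believed'.
— Leo: subject of the matrix clause; c-commands the pronoun but lies outside its binding domain — allowed.
— Tom: possessor inside the object DP of the clause headed by 'nominated'; is c-commanded by the pronoun; coreference would bind this R-expression — blocked (Principle C).
— Tom's assistant: object of the clause headed by 'nominated'; is c-commanded by the pronoun; coreference would bind this R-expression — blocked (Principle C).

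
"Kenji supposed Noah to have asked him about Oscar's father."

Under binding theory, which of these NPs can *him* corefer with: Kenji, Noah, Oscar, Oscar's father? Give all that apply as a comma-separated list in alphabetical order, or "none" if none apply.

*him* is a pronoun; Principle B requires it to be free in its binding domain — the clause headed by 'asked'.
— Kenji: subject of the matrix clause; c-commands the pronoun but lies outside its binding domain — allowed.
— Noah: subject of the clause headed by 'asked'; c-commands the pronoun within its binding domain — blocked (Principle B).
— Oscar: possessor inside the second object DP of the clause headed by 'asked'; is c-commanded by the pronoun; coreference would bind this R-expression — blocked (Principle C).
— Oscar's father: second object of the clause headed by 'asked'; is c-commanded by the pronoun; coreference would bind this R-expression — blocked (Principle C).

Kenji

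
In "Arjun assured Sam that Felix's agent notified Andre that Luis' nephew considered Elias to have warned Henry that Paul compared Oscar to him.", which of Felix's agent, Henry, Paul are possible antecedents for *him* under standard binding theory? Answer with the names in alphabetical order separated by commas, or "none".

Felix's agent, Henry

*him* is a pronoun; Principle B requires it to be free in its binding domain — the clause headed by 'compared'.
— Felix's agent: subject of the clause headed by 'notified'; c-commands the pronoun but lies outside its binding domain — allowed.
— Henry: object of the clause headed by 'warned'; c-commands the pronoun but lies outside its binding domain — allowed.
— Paul: subject of the clause headed by 'compared'; c-commands the pronoun within its binding domain — blocked (Principle B).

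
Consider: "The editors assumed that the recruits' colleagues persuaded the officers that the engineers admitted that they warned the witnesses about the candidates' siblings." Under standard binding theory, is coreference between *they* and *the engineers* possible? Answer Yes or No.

*the engineers* is an R-expression; Principle C requires it to be free (not bound by any c-commanding expression).
— they: subject of the clause headed by 'warned'; the pronoun does not c-command the R-expression — coreference allowed.

Yes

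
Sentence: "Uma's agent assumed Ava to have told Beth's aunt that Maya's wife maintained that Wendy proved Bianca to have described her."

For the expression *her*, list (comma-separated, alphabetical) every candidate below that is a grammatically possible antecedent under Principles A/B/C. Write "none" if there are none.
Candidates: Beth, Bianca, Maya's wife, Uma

*her* is a pronoun; Principle B requires it to be free in its binding domain — the clause headed by 'described'.
— Beth: possessor inside the object DP of the clause headed by 'told'; does not c-command the pronoun — Principle B does not apply; allowed.
— Bianca: subject of the clause headed by 'described'; c-commands the pronoun within its binding domain — blocked (Principle B).
— Maya's wife: subject of the clause headed by 'maintained'; c-commands the pronoun but lies outside its binding domain — allowed.
— Uma: possessor inside the subject DP of the matrix clause; does not c-command the pronoun — Principle B does not apply; allowed.

Beth, Maya's wife, Uma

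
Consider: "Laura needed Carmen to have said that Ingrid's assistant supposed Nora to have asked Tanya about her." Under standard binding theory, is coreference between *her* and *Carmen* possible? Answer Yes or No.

*Carmen* is an R-expression; Principle C requires it to be free (not bound by any c-commanding expression).
— her: second object of the clause headed by 'asked'; the pronoun does not c-command the R-expression — coreference allowed.

Yes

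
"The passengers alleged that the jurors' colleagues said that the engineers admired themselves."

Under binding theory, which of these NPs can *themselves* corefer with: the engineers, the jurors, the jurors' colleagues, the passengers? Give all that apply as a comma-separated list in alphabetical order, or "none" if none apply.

the engineers

*themselves* is a reflexive; Principle A requires it to be bound within its binding domain — the clause headed by 'admired'.
— the engineers: subject of the clause headed by 'admired'; c-commands the reflexive within its binding domain — allowed (Principle A).
— the jurors: possessor inside the subject DP of the clause headed by 'said'; does not c-command the reflexive — cannot bind it (Principle A).
— the jurors' colleagues: subject of the clause headed by 'said'; c-commands the reflexive but lies outside its binding domain — cannot bind it (Principle A).
— the passengers: subject of the matrix clause; c-commands the reflexive but lies outside its binding domain — cannot bind it (Principle A).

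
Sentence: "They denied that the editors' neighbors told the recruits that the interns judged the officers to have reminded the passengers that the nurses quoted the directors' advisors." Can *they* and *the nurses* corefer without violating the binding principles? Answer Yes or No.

No

*the nurses* is an R-expression; Principle C requires it to be free (not bound by any c-commanding expression).
— they: subject of the matrix clause; the pronoun c-commands the R-expression — coreference blocked (Principle C).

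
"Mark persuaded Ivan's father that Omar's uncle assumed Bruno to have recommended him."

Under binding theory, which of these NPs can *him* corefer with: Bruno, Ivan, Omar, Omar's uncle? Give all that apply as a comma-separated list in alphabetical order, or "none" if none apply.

*him* is a pronoun; Principle B requires it to be free in its binding domain — the clause headed by 'recommended'.
— Bruno: subject of the clause headed by 'recommended'; c-commands the pronoun within its binding domain — blocked (Principle B).
— Ivan: possessor inside the object DP of the matrix clause; does not c-command the pronoun — Principle B does not apply; allowed.
— Omar: possessor inside the subject DP of the clause headed by 'assumed'; does not c-command the pronoun — Principle B does not apply; allowed.
— Omar's uncle: subject of the clause headed by 'assumed'; c-commands the pronoun but lies outside its binding domain — allowed.

Ivan, Omar, Omar's uncle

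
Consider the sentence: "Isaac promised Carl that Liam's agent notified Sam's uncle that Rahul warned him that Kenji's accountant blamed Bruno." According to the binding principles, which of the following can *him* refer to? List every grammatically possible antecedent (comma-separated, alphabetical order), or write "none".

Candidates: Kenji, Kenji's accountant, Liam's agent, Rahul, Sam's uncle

*him* is a pronoun; Principle B requires it to be free in its binding domain — the clause headed by 'warned'.
— Kenji: possessor inside the subject DP of the clause headed by 'blamed'; is c-commanded by the pronoun; coreference would bind this R-expression — blocked (Principle C).
— Kenji's accountant: subject of the clause headed by 'blamed'; is c-commanded by the pronoun; coreference would bind this R-expression — blocked (Principle C).
— Liam's agent: subject of the clause headed by 'notified'; c-commands the pronoun but lies outside its binding domain — allowed.
— Rahul: subject of the clause headed by 'warned'; c-commands the pronoun within its binding domain — blocked (Principle B).
— Sam's uncle: object of the clause headed by 'notified'; c-commands the pronoun but lies outside its binding domain — allowed.

Liam's agent, Sam's uncle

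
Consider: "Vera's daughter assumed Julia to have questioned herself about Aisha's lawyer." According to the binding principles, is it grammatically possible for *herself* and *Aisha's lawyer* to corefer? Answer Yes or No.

*herself* is a reflexive; Principle A requires it to be bound within its binding domain — the clause headed by 'questioned'.
— Aisha's lawyer: second object of the clause headed by 'questioned'; does not c-command the reflexive — cannot bind it (Principle A).

No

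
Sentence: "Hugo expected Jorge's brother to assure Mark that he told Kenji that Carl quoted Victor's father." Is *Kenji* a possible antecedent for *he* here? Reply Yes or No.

*he* is a pronoun; Principle B requires it to be free in its binding domain — the clause headed by 'told'.
— Kenji: object of the clause headed by 'told'; is c-commanded by the pronoun; coreference would bind this R-expression — blocked (Principle C).

No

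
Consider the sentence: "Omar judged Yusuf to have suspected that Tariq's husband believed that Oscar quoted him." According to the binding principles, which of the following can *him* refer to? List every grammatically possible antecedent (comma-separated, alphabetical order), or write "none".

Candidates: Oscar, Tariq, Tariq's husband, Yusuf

*him* is a pronoun; Principle B requires it to be free in its binding domain — the clause headed by 'quoted'.
— Oscar: subject of the clause headed by 'quoted'; c-commands the pronoun within its binding domain — blocked (Principle B).
— Tariq: possessor inside the subject DP of the clause headed by 'believed'; does not c-command the pronoun — Principle B does not apply; allowed.
— Tariq's husband: subject of the clause headed by 'believed'; c-commands the pronoun but lies outside its binding domain — allowed.
— Yusuf: subject of the clause headed by 'suspected'; c-commands the pronoun but lies outside its binding domain — allowed.

Tariq, Tariq's husband, Yusuf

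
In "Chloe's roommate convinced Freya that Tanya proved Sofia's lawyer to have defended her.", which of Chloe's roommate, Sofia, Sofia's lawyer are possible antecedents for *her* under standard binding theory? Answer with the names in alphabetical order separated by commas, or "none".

*her* is a pronoun; Principle B requires it to be free in its binding domain — the clause headed by 'defended'.
— Chloe's roommate: subject of the matrix clause; c-commands the pronoun but lies outside its binding domain — allowed.
— Sofia: possessor inside the subject DP of the clause headed by 'defended'; does not c-command the pronoun — Principle B does not apply; allowed.
— Sofia's lawyer: subject of the clause headed by 'defended'; c-commands the pronoun within its binding domain — blocked (Principle B).

Chloe's roommate, Sofia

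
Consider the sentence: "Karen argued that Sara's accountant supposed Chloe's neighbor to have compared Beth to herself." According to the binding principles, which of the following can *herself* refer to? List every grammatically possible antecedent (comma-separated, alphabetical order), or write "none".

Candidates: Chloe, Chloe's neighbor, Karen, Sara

*herself* is a reflexive; Principle A requires it to be bound within its binding domain — the clause headed by 'compared'.
— Chloe: possessor inside the subject DP of the clause headed by 'compared'; does not c-command the reflexive — cannot bind it (Principle A).
— Chloe's neighbor: subject of the clause headed by 'compared'; c-commands the reflexive within its binding domain — allowed (Principle A).
— Karen: subject of the matrix clause; c-commands the reflexive but lies outside its binding domain — cannot bind it (Principle A).
— Sara: possessor inside the subject DP of the clause headed by 'supposed'; does not c-command the reflexive — cannot bind it (Principle A).

Chloe's neighbor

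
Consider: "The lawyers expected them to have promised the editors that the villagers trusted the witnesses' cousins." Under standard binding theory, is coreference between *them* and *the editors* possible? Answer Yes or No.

No

*the editors* is an R-expression; Principle C requires it to be free (not bound by any c-commanding expression).
— them: subject of the clause headed by 'promised'; the pronoun c-commands the R-expression — coreference blocked (Principle C).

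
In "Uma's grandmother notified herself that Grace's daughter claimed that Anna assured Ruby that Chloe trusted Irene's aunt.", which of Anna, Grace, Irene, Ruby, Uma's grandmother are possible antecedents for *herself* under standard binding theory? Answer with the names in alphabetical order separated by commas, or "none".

*herself* is a reflexive; Principle A requires it to be bound within its binding domain — the matrix clause.
— Anna: subject of the clause headed by 'assured'; does not c-command the reflexive — cannot bind it (Principle A).
— Grace: possessor inside the subject DP of the clause headed by 'claimed'; does not c-command the reflexive — cannot bind it (Principle A).
— Irene: possessor inside the object DP of the clause headed by 'trusted'; does not c-command the reflexive — cannot bind it (Principle A).
— Ruby: object of the clause headed by 'assured'; does not c-command the reflexive — cannot bind it (Principle A).
— Uma's grandmother: subject of the matrix clause; c-commands the reflexive within its binding domain — allowed (Principle A).

Uma's grandmother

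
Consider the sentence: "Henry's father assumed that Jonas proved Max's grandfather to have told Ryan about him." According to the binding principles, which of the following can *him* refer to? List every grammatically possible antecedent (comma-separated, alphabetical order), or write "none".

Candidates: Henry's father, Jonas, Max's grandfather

Henry's father, Jonas

*him* is a pronoun; Principle B requires it to be free in its binding domain — the clause headed by 'told'.
— Henry's father: subject of the matrix clause; c-commands the pronoun but lies outside its binding domain — allowed.
— Jonas: subject of the clause headed by 'proved'; c-commands the pronoun but lies outside its binding domain — allowed.
— Max's grandfather: subject of the clause headed by 'told'; c-commands the pronoun within its binding domain — blocked (Principle B).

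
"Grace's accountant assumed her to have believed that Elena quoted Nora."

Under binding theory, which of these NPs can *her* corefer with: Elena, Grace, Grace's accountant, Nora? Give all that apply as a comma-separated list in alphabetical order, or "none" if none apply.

Grace

*her* is a pronoun; Principle B requires it to be free in its binding domain — the matrix clause.
— Elena: subject of the clause headed by 'quoted'; is c-commanded by the pronoun; coreference would bind this R-expression — blocked (Principle C).
— Grace: possessor inside the subject DP of the matrix clause; does not c-command the pronoun — Principle B does not apply; allowed.
— Grace's accountant: subject of the matrix clause; c-commands the pronoun within its binding domain — blocked (Principle B).
— Nora: object of the clause headed by 'quoted'; is c-commanded by the pronoun; coreference would bind this R-expression — blocked (Principle C).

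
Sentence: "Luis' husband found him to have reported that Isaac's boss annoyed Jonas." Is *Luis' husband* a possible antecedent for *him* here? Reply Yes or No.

No

*him* is a pronoun; Principle B requires it to be free in its binding domain — the matrix clause.
— Luis' husband: subject of the matrix clause; c-commands the pronoun within its binding domain — blocked (Principle B).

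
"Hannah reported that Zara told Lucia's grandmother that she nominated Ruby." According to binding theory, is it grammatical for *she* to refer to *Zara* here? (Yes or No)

Yes

*Zara* is an R-expression; Principle C requires it to be free (not bound by any c-commanding expression).
— she: subject of the clause headed by 'nominated'; the pronoun does not c-command the R-expression — coreference allowed.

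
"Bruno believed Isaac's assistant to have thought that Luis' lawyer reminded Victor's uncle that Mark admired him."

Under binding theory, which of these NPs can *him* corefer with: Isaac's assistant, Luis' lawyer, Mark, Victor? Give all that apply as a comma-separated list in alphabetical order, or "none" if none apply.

*him* is a pronoun; Principle B requires it to be free in its binding domain — the clause headed by 'admired'.
— Isaac's assistant: subject of the clause headed by 'thought'; c-commands the pronoun but lies outside its binding domain — allowed.
— Luis' lawyer: subject of the clause headed by 'reminded'; c-commands the pronoun but lies outside its binding domain — allowed.
— Mark: subject of the clause headed by 'admired'; c-commands the pronoun within its binding domain — blocked (Principle B).
— Victor: possessor inside the object DP of the clause headed by 'reminded'; does not c-command the pronoun — Principle B does not apply; allowed.

Isaac's assistant, Luis' lawyer, Victor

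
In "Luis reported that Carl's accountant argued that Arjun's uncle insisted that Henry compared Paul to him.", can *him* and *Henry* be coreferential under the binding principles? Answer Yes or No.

No

*Henry* is an R-expression; Principle C requires it to be free (not bound by any c-commanding expression).
— him: second object of the clause headed by 'compared'; the R-expression locally c-commands the pronoun — coreference blocked (Principle B on the pronoun).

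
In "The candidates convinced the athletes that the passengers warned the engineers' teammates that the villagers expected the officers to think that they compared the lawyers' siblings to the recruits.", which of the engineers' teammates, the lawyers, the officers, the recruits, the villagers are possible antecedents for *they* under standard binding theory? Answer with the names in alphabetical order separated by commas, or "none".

the engineers' teammates, the officers, the villagers

*they* is a pronoun; Principle B requires it to be free in its binding domain — the clause headed by 'compared'.
— the engineers' teammates: object of the clause headed by 'warned'; c-commands the pronoun but lies outside its binding domain — allowed.
— the lawyers: possessor inside the object DP of the clause headed by 'compared'; is c-commanded by the pronoun; coreference would bind this R-expression — blocked (Principle C).
— the officers: subject of the clause headed by 'think'; c-commands the pronoun but lies outside its binding domain — allowed.
— the recruits: second object of the clause headed by 'compared'; is c-commanded by the pronoun; coreference would bind this R-expression — blocked (Principle C).
— the villagers: subject of the clause headed by 'expected'; c-commands the pronoun but lies outside its binding domain — allowed.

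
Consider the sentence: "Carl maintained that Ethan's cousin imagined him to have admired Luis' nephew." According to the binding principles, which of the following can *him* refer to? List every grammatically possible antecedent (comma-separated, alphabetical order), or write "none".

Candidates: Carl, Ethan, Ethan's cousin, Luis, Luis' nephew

*him* is a pronoun; Principle B requires it to be free in its binding domain — the clause headed by 'imagined'.
— Carl: subject of the matrix clause; c-commands the pronoun but lies outside its binding domain — allowed.
— Ethan: possessor inside the subject DP of the clause headed by 'imagined'; does not c-command the pronoun — Principle B does not apply; allowed.
— Ethan's cousin: subject of the clause headed by 'imagined'; c-commands the pronoun within its binding domain — blocked (Principle B).
— Luis: possessor inside the object DP of the clause headed by 'admired'; is c-commanded by the pronoun; coreference would bind this R-expression — blocked (Principle C).
— Luis' nephew: object of the clause headed by 'admired'; is c-commanded by the pronoun; coreference would bind this R-expression — blocked (Principle C).

Carl, Ethan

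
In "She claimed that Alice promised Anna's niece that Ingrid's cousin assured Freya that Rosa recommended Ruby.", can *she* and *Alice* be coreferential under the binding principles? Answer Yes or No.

No

*Alice* is an R-expression; Principle C requires it to be free (not bound by any c-commanding expression).
— she: subject of the matrix clause; the pronoun c-commands the R-expression — coreference blocked (Principle C).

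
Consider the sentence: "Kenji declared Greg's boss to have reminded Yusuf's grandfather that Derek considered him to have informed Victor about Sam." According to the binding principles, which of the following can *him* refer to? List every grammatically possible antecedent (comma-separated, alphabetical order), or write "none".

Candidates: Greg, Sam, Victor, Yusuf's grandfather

*him* is a pronoun; Principle B requires it to be free in its binding domain — the clause headed by 'considered'.
— Greg: possessor inside the subject DP of the clause headed by 'reminded'; does not c-command the pronoun — Principle B does not apply; allowed.
— Sam: second object of the clause headed by 'informed'; is c-commanded by the pronoun; coreference would bind this R-expression — blocked (Principle C).
— Victor: object of the clause headed by 'informed'; is c-commanded by the pronoun; coreference would bind this R-expression — blocked (Principle C).
— Yusuf's grandfather: object of the clause headed by 'reminded'; c-commands the pronoun but lies outside its binding domain — allowed.

Greg, Yusuf's grandfather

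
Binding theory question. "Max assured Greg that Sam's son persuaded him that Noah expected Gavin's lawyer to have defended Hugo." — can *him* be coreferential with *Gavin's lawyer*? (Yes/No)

No

*him* is a pronoun; Principle B requires it to be free in its binding domain — the clause headed by 'persuaded'.
— Gavin's lawyer: subject of the clause headed by 'defended'; is c-commanded by the pronoun; coreference would bind this R-expression — blocked (Principle C).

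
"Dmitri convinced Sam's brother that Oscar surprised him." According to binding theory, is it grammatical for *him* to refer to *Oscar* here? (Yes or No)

*Oscar* is an R-expression; Principle C requires it to be free (not bound by any c-commanding expression).
— him: object of the clause headed by 'surprised'; the R-expression locally c-commands the pronoun — coreference blocked (Principle B on the pronoun).

No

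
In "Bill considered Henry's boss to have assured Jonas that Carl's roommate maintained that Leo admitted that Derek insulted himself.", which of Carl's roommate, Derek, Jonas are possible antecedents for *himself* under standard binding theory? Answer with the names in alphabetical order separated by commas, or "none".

*himself* is a reflexive; Principle A requires it to be bound within its binding domain — the clause headed by 'insulted'.
— Carl's roommate: subject of the clause headed by 'maintained'; c-commands the reflexive but lies outside its binding domain — cannot bind it (Principle A).
— Derek: subject of the clause headed by 'insulted'; c-commands the reflexive within its binding domain — allowed (Principle A).
— Jonas: object of the clause headed by 'assured'; c-commands the reflexive but lies outside its binding domain — cannot bind it (Principle A).

Derek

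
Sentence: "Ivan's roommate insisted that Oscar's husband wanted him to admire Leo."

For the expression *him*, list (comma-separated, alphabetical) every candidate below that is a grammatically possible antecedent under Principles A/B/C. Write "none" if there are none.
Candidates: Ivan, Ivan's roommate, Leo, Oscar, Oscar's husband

Ivan, Ivan's roommate, Oscar

*him* is a pronoun; Principle B requires it to be free in its binding domain — the clause headed by 'wanted'.
— Ivan: possessor inside the subject DP of the matrix clause; does not c-command the pronoun — Principle B does not apply; allowed.
— Ivan's roommate: subject of the matrix clause; c-commands the pronoun but lies outside its binding domain — allowed.
— Leo: object of the clause headed by 'admire'; is c-commanded by the pronoun; coreference would bind this R-expression — blocked (Principle C).
— Oscar: possessor inside the subject DP of the clause headed by 'wanted'; does not c-command the pronoun — Principle B does not apply; allowed.
— Oscar's husband: subject of the clause headed by 'wanted'; c-commands the pronoun within its binding domain — blocked (Principle B).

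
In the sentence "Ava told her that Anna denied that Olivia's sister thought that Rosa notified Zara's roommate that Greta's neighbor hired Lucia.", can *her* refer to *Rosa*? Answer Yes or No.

No

*her* is a pronoun; Principle B requires it to be free in its binding domain — the matrix clause.
— Rosa: subject of the clause headed by 'notified'; is c-commanded by the pronoun; coreference would bind this R-expression — blocked (Principle C).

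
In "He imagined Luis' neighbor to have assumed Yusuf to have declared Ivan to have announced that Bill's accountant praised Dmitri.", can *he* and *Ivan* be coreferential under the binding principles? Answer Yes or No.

*Ivan* is an R-expression; Principle C requires it to be free (not bound by any c-commanding expression).
— he: subject of the matrix clause; the pronoun c-commands the R-expression — coreference blocked (Principle C).

No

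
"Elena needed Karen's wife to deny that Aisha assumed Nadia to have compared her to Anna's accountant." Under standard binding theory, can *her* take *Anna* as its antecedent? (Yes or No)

*her* is a pronoun; Principle B requires it to be free in its binding domain — the clause headed by 'compared'.
— Anna: possessor inside the second object DP of the clause headed by 'compared'; is c-commanded by the pronoun; coreference would bind this R-expression — blocked (Principle C).

No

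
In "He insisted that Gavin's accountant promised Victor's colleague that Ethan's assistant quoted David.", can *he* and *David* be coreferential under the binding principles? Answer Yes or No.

*David* is an R-expression; Principle C requires it to be free (not bound by any c-commanding expression).
— he: subject of the matrix clause; the pronoun c-commands the R-expression — coreference blocked (Principle C).

No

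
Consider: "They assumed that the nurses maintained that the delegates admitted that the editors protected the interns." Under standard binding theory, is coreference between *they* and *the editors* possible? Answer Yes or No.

*the editors* is an R-expression; Principle C requires it to be free (not bound by any c-commanding expression).
— they: subject of the matrix clause; the pronoun c-commands the R-expression — coreference blocked (Principle C).

No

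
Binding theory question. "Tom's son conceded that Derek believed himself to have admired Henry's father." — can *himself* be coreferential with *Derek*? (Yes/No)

*himself* is a reflexive; Principle A requires it to be bound within its binding domain — the clause headed by 'believed'.
— Derek: subject of the clause headed by 'believed'; c-commands the reflexive within its binding domain — allowed (Principle A).

Yes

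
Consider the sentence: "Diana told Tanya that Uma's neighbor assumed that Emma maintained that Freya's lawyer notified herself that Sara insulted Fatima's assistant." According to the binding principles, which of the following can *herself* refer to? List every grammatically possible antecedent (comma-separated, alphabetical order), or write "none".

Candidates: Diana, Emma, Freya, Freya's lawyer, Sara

*herself* is a reflexive; Principle A requires it to be bound within its binding domain — the clause headed by 'notified'.
— Diana: subject of the matrix clause; c-commands the reflexive but lies outside its binding domain — cannot bind it (Principle A).
— Emma: subject of the clause headed by 'maintained'; c-commands the reflexive but lies outside its binding domain — cannot bind it (Principle A).
— Freya: possessor inside the subject DP of the clause headed by 'notified'; does not c-command the reflexive — cannot bind it (Principle A).
— Freya's lawyer: subject of the clause headed by 'notified'; c-commands the reflexive within its binding domain — allowed (Principle A).
— Sara: subject of the clause headed by 'insulted'; does not c-command the reflexive — cannot bind it (Principle A).

Freya's lawyer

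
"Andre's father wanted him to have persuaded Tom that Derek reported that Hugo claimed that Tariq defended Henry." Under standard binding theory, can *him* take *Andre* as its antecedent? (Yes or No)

Yes

*him* is a pronoun; Principle B requires it to be free in its binding domain — the matrix clause.
— Andre: possessor inside the subject DP of the matrix clause; does not c-command the pronoun — Principle B does not apply; allowed.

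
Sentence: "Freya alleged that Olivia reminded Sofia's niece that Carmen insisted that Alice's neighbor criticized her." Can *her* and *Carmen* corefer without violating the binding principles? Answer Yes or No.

Yes

*Carmen* is an R-expression; Principle C requires it to be free (not bound by any c-commanding expression).
— her: object of the clause headed by 'criticized'; the pronoun does not c-command the R-expression — coreference allowed.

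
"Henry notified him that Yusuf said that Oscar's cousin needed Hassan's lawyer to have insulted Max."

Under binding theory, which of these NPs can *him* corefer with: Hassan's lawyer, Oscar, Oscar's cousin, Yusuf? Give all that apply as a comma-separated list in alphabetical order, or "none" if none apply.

none

*him* is a pronoun; Principle B requires it to be free in its binding domain — the matrix clause.
— Hassan's lawyer: subject of the clause headed by 'insulted'; is c-commanded by the pronoun; coreference would bind this R-expression — blocked (Principle C).
— Oscar: possessor inside the subject DP of the clause headed by 'needed'; is c-commanded by the pronoun; coreference would bind this R-expression — blocked (Principle C).
— Oscar's cousin: subject of the clause headed by 'needed'; is c-commanded by the pronoun; coreference would bind this R-expression — blocked (Principle C).
— Yusuf: subject of the clause headed by 'said'; is c-commanded by the pronoun; coreference would bind this R-expression — blocked (Principle C).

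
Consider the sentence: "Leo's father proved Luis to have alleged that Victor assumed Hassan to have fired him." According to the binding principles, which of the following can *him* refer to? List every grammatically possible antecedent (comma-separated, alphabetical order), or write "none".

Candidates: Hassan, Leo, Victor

*him* is a pronoun; Principle B requires it to be free in its binding domain — the clause headed by 'fired'.
— Hassan: subject of the clause headed by 'fired'; c-commands the pronoun within its binding domain — blocked (Principle B).
— Leo: possessor inside the subject DP of the matrix clause; does not c-command the pronoun — Principle B does not apply; allowed.
— Victor: subject of the clause headed by 'assumed'; c-commands the pronoun but lies outside its binding domain — allowed.

Leo, Victor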